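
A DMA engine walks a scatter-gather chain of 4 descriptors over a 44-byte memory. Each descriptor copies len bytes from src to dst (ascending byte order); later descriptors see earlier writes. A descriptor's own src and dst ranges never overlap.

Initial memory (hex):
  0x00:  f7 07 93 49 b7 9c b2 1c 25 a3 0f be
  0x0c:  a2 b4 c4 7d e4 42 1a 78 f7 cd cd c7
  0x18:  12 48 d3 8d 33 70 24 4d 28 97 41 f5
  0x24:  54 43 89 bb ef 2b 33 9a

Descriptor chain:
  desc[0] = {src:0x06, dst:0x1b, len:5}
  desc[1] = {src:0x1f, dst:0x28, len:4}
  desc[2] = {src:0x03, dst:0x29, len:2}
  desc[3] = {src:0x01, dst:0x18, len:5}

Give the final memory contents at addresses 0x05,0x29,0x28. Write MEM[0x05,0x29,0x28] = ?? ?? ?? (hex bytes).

MEM[0x05,0x29,0x28] = 9c 49 0f

[0] 0x06->0x1b len=5 : b2 1c 25 a3 0f
[1] 0x1f->0x28 len=4 : 0f 28 97 41
[2] 0x03->0x29 len=2 : 49 b7
[3] 0x01->0x18 len=5 : 07 93 49 b7 9c
query mem[0x05]=0x9c, mem[0x29]=0x49, mem[0x28]=0x0f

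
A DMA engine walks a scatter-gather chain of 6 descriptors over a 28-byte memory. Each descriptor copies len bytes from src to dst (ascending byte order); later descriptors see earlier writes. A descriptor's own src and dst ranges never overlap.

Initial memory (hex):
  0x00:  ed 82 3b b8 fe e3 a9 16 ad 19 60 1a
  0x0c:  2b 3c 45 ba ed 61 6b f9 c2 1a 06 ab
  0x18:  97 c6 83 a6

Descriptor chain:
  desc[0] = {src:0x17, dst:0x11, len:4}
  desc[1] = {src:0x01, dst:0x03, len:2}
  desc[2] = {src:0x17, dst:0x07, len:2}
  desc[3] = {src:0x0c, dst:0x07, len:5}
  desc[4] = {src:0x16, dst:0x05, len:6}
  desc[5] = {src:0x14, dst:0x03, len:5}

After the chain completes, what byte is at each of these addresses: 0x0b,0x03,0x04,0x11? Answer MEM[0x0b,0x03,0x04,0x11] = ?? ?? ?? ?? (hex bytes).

MEM[0x0b,0x03,0x04,0x11] = ed 83 1a ab

[0] 0x17->0x11 len=4 : ab 97 c6 83
[1] 0x01->0x03 len=2 : 82 3b
[2] 0x17->0x07 len=2 : ab 97
[3] 0x0c->0x07 len=5 : 2b 3c 45 ba ed
[4] 0x16->0x05 len=6 : 06 ab 97 c6 83 a6
[5] 0x14->0x03 len=5 : 83 1a 06 ab 97
query mem[0x0b]=0xed, mem[0x03]=0x83, mem[0x04]=0x1a, mem[0x11]=0xab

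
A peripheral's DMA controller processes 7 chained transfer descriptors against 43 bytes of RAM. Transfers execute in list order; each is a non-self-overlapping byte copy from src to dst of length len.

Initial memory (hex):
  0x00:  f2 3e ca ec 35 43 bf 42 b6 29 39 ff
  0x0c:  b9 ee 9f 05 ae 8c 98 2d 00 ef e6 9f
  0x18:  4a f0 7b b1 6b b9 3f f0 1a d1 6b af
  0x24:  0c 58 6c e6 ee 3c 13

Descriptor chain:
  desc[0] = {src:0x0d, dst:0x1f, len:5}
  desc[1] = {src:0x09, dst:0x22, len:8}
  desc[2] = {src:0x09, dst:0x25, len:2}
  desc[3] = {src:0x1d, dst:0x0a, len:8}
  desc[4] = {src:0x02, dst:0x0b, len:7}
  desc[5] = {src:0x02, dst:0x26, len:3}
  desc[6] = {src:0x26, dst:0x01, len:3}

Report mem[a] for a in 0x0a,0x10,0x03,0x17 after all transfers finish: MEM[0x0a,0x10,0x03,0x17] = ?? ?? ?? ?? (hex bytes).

#0 dst[0x1f+5] := {0xee,0x9f,0x05,0xae,0x8c}
#1 dst[0x22+8] := {0x29,0x39,0xff,0xb9,0xee,0x9f,0x05,0xae}
#2 dst[0x25+2] := {0x29,0x39}
#3 dst[0x0a+8] := {0xb9,0x3f,0xee,0x9f,0x05,0x29,0x39,0xff}
#4 dst[0x0b+7] := {0xca,0xec,0x35,0x43,0xbf,0x42,0xb6}
#5 dst[0x26+3] := {0xca,0xec,0x35}
#6 dst[0x01+3] := {0xca,0xec,0x35}
query mem[0x0a]=0xb9, mem[0x10]=0x42, mem[0x03]=0x35, mem[0x17]=0x9f

MEM[0x0a,0x10,0x03,0x17] = b9 42 35 9f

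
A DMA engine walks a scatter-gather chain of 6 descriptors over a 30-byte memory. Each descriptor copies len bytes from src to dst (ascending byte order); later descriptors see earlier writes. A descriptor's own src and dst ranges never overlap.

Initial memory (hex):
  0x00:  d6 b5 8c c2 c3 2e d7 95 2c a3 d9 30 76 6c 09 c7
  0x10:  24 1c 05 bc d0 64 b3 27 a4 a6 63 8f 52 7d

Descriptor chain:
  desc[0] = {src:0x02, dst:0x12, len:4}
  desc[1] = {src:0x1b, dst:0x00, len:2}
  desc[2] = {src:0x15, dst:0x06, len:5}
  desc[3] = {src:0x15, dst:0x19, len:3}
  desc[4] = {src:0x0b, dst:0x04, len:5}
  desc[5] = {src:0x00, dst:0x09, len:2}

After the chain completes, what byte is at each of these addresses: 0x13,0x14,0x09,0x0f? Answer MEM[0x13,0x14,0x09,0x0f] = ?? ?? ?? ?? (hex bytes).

MEM[0x13,0x14,0x09,0x0f] = c2 c3 8f c7

[0] 0x02->0x12 len=4 : 8c c2 c3 2e
[1] 0x1b->0x00 len=2 : 8f 52
[2] 0x15->0x06 len=5 : 2e b3 27 a4 a6
[3] 0x15->0x19 len=3 : 2e b3 27
[4] 0x0b->0x04 len=5 : 30 76 6c 09 c7
[5] 0x00->0x09 len=2 : 8f 52
query mem[0x13]=0xc2, mem[0x14]=0xc3, mem[0x09]=0x8f, mem[0x0f]=0xc7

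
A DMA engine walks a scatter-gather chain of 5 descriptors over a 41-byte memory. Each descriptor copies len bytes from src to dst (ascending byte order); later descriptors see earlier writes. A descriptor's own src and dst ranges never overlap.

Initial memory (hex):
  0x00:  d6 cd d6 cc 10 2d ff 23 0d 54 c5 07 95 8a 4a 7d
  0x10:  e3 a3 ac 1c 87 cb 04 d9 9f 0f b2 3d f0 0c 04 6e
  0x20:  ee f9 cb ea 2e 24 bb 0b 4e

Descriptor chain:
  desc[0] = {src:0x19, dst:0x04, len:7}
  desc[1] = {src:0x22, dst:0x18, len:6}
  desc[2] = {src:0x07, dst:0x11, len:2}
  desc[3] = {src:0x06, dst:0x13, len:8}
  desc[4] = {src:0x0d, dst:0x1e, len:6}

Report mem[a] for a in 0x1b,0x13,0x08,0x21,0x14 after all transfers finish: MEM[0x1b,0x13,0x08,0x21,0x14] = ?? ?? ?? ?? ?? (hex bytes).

[0] 0x19->0x04 len=7 : 0f b2 3d f0 0c 04 6e
[1] 0x22->0x18 len=6 : cb ea 2e 24 bb 0b
[2] 0x07->0x11 len=2 : f0 0c
[3] 0x06->0x13 len=8 : 3d f0 0c 04 6e 07 95 8a
[4] 0x0d->0x1e len=6 : 8a 4a 7d e3 f0 0c
query mem[0x1b]=0x24, mem[0x13]=0x3d, mem[0x08]=0x0c, mem[0x21]=0xe3, mem[0x14]=0xf0

MEM[0x1b,0x13,0x08,0x21,0x14] = 24 3d 0c e3 f0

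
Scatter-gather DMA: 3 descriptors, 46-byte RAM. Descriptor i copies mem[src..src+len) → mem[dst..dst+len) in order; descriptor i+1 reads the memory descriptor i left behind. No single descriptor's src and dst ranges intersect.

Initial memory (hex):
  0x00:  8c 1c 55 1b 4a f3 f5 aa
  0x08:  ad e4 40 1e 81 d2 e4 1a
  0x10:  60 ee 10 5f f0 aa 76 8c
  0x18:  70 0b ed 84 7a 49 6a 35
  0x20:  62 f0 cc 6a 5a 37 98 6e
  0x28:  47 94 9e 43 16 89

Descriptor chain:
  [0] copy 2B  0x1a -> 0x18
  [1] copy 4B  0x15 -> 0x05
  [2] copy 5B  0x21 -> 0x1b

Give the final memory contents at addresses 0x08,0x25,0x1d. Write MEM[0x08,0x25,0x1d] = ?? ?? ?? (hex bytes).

#0 dst[0x18+2] := {0xed,0x84}
#1 dst[0x05+4] := {0xaa,0x76,0x8c,0xed}
#2 dst[0x1b+5] := {0xf0,0xcc,0x6a,0x5a,0x37}
query mem[0x08]=0xed, mem[0x25]=0x37, mem[0x1d]=0x6a

MEM[0x08,0x25,0x1d] = ed 37 6a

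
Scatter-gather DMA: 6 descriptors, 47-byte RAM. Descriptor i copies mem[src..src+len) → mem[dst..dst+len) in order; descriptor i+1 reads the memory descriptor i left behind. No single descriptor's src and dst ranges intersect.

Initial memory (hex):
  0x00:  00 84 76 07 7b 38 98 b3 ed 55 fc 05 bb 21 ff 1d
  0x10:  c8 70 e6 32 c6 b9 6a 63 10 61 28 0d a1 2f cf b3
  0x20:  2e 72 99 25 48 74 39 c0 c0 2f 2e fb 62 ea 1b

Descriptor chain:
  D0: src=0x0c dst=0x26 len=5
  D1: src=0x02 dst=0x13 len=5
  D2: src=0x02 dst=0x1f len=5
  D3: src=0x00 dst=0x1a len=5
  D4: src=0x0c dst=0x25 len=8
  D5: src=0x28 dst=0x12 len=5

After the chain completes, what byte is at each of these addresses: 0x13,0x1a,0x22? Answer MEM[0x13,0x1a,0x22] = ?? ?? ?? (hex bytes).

[0] 0x0c->0x26 len=5 : bb 21 ff 1d c8
[1] 0x02->0x13 len=5 : 76 07 7b 38 98
[2] 0x02->0x1f len=5 : 76 07 7b 38 98
[3] 0x00->0x1a len=5 : 00 84 76 07 7b
[4] 0x0c->0x25 len=8 : bb 21 ff 1d c8 70 e6 76
[5] 0x28->0x12 len=5 : 1d c8 70 e6 76
query mem[0x13]=0xc8, mem[0x1a]=0x00, mem[0x22]=0x38

MEM[0x13,0x1a,0x22] = c8 00 38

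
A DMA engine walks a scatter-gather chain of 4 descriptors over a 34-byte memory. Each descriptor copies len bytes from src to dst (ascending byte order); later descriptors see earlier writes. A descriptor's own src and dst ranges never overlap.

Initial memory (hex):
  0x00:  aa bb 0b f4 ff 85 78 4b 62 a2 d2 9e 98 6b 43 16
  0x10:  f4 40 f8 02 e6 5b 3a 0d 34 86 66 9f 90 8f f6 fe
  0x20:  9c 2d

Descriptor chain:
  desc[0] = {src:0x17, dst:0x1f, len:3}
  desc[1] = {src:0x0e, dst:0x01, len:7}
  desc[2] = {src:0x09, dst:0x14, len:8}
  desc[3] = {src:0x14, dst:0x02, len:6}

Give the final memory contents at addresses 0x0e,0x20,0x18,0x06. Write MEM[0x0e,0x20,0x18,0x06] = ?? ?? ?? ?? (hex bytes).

MEM[0x0e,0x20,0x18,0x06] = 43 34 6b 6b

[0] 0x17->0x1f len=3 : 0d 34 86
[1] 0x0e->0x01 len=7 : 43 16 f4 40 f8 02 e6
[2] 0x09->0x14 len=8 : a2 d2 9e 98 6b 43 16 f4
[3] 0x14->0x02 len=6 : a2 d2 9e 98 6b 43
query mem[0x0e]=0x43, mem[0x20]=0x34, mem[0x18]=0x6b, mem[0x06]=0x6b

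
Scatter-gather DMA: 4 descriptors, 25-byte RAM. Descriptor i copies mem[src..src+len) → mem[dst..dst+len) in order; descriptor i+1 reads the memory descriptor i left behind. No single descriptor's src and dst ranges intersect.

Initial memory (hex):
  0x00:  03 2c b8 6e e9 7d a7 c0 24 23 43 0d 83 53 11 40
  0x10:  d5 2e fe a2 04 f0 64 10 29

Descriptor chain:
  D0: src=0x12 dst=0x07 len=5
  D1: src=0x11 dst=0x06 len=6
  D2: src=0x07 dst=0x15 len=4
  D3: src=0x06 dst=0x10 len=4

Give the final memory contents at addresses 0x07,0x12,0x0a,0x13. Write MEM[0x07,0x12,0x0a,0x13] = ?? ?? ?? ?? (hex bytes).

#0 dst[0x07+5] := {0xfe,0xa2,0x04,0xf0,0x64}
#1 dst[0x06+6] := {0x2e,0xfe,0xa2,0x04,0xf0,0x64}
#2 dst[0x15+4] := {0xfe,0xa2,0x04,0xf0}
#3 dst[0x10+4] := {0x2e,0xfe,0xa2,0x04}
query mem[0x07]=0xfe, mem[0x12]=0xa2, mem[0x0a]=0xf0, mem[0x13]=0x04

MEM[0x07,0x12,0x0a,0x13] = fe a2 f0 04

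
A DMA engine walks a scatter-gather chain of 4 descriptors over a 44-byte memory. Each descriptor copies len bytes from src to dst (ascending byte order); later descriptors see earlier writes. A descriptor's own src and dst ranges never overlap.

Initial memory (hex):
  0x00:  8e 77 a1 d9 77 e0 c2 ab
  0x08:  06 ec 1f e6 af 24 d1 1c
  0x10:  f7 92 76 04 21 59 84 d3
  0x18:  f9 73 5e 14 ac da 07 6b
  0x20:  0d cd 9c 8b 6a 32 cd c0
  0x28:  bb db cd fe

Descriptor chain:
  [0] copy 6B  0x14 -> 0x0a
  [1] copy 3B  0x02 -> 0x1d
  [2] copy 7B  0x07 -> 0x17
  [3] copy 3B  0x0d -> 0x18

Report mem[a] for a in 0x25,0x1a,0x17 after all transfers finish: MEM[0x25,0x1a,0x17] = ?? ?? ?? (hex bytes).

MEM[0x25,0x1a,0x17] = 32 73 ab

D0: mem[0x0a..0x0f] <- [21 59 84 d3 f9 73]
D1: mem[0x1d..0x1f] <- [a1 d9 77]
D2: mem[0x17..0x1d] <- [ab 06 ec 21 59 84 d3]
D3: mem[0x18..0x1a] <- [d3 f9 73]
query mem[0x25]=0x32, mem[0x1a]=0x73, mem[0x17]=0xab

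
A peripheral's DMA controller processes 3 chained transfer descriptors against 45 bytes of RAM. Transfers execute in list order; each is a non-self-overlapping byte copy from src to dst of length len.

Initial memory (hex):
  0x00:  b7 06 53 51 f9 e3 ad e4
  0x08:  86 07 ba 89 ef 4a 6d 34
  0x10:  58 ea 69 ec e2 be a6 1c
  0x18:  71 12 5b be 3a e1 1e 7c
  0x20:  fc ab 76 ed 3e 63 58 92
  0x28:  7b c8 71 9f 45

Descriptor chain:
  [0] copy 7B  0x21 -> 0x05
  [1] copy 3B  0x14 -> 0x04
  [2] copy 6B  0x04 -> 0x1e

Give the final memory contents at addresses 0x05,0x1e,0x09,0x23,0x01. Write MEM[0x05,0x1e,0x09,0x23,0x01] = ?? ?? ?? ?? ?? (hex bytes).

[0] 0x21->0x05 len=7 : ab 76 ed 3e 63 58 92
[1] 0x14->0x04 len=3 : e2 be a6
[2] 0x04->0x1e len=6 : e2 be a6 ed 3e 63
query mem[0x05]=0xbe, mem[0x1e]=0xe2, mem[0x09]=0x63, mem[0x23]=0x63, mem[0x01]=0x06

MEM[0x05,0x1e,0x09,0x23,0x01] = be e2 63 63 06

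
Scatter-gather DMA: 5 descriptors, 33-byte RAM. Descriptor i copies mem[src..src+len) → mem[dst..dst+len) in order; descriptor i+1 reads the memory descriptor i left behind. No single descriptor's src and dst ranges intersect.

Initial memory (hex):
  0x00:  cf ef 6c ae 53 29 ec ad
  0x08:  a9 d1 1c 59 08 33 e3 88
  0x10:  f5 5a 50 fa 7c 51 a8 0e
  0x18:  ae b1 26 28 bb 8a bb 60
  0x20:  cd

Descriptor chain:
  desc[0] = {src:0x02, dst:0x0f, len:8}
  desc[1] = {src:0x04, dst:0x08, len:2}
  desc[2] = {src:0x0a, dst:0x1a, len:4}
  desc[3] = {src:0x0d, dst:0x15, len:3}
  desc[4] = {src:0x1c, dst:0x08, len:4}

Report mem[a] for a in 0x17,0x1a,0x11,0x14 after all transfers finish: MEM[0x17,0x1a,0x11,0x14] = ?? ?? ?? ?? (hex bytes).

MEM[0x17,0x1a,0x11,0x14] = 6c 1c 53 ad

  after D0: wrote 8B at 0x0f = 6cae5329ecada9d1
  after D1: wrote 2B at 0x08 = 5329
  after D2: wrote 4B at 0x1a = 1c590833
  after D3: wrote 3B at 0x15 = 33e36c
  after D4: wrote 4B at 0x08 = 0833bb60
query mem[0x17]=0x6c, mem[0x1a]=0x1c, mem[0x11]=0x53, mem[0x14]=0xad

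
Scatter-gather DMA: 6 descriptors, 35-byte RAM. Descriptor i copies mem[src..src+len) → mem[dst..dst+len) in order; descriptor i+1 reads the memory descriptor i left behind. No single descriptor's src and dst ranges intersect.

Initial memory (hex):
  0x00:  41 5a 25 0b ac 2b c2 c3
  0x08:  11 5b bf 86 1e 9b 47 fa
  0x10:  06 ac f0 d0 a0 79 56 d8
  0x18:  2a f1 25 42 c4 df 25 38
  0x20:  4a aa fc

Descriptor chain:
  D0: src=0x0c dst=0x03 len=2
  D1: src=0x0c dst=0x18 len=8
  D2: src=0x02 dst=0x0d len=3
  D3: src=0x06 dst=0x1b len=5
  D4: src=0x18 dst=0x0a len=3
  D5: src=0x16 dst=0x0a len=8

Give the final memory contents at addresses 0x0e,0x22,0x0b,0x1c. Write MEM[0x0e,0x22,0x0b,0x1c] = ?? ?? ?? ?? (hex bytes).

  after D0: wrote 2B at 0x03 = 1e9b
  after D1: wrote 8B at 0x18 = 1e9b47fa06acf0d0
  after D2: wrote 3B at 0x0d = 251e9b
  after D3: wrote 5B at 0x1b = c2c3115bbf
  after D4: wrote 3B at 0x0a = 1e9b47
  after D5: wrote 8B at 0x0a = 56d81e9b47c2c311
query mem[0x0e]=0x47, mem[0x22]=0xfc, mem[0x0b]=0xd8, mem[0x1c]=0xc3

MEM[0x0e,0x22,0x0b,0x1c] = 47 fc d8 c3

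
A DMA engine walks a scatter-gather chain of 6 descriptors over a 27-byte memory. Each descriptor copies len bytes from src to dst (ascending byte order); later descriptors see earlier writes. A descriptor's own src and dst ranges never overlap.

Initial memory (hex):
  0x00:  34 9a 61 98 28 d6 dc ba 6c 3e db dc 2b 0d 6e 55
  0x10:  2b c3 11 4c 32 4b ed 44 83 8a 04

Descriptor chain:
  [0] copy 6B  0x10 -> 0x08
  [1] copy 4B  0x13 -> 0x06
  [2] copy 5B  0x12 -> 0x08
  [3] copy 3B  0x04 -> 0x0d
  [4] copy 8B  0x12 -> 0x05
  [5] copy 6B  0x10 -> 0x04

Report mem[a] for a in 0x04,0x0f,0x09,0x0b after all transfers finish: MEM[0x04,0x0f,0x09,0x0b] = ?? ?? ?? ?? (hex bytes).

MEM[0x04,0x0f,0x09,0x0b] = 2b 4c 4b 83

[0] 0x10->0x08 len=6 : 2b c3 11 4c 32 4b
[1] 0x13->0x06 len=4 : 4c 32 4b ed
[2] 0x12->0x08 len=5 : 11 4c 32 4b ed
[3] 0x04->0x0d len=3 : 28 d6 4c
[4] 0x12->0x05 len=8 : 11 4c 32 4b ed 44 83 8a
[5] 0x10->0x04 len=6 : 2b c3 11 4c 32 4b
query mem[0x04]=0x2b, mem[0x0f]=0x4c, mem[0x09]=0x4b, mem[0x0b]=0x83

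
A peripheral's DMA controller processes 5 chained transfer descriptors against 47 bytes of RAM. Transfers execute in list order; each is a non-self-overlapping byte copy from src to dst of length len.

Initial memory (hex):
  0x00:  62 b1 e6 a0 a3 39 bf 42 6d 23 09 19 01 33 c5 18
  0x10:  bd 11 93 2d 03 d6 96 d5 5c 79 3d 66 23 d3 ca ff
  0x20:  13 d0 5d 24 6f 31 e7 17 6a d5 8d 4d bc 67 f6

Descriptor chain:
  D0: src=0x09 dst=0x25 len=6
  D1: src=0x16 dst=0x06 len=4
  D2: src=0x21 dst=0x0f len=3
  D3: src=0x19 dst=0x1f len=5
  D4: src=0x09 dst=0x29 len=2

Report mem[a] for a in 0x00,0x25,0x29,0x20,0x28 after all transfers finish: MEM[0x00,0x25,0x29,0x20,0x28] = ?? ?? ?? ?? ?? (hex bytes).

MEM[0x00,0x25,0x29,0x20,0x28] = 62 23 79 3d 01

#0 dst[0x25+6] := {0x23,0x09,0x19,0x01,0x33,0xc5}
#1 dst[0x06+4] := {0x96,0xd5,0x5c,0x79}
#2 dst[0x0f+3] := {0xd0,0x5d,0x24}
#3 dst[0x1f+5] := {0x79,0x3d,0x66,0x23,0xd3}
#4 dst[0x29+2] := {0x79,0x09}
query mem[0x00]=0x62, mem[0x25]=0x23, mem[0x29]=0x79, mem[0x20]=0x3d, mem[0x28]=0x01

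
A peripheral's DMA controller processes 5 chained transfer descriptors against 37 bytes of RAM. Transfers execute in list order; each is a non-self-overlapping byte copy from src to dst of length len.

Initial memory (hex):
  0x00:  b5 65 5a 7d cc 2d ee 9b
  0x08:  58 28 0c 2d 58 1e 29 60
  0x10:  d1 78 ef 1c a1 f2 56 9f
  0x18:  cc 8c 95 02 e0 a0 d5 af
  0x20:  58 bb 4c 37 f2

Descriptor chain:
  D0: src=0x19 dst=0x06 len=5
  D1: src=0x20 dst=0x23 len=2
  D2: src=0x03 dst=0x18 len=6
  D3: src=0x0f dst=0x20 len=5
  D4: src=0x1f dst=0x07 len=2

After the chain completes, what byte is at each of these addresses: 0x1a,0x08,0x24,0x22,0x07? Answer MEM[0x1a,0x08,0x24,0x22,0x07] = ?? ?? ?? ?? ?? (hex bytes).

[0] 0x19->0x06 len=5 : 8c 95 02 e0 a0
[1] 0x20->0x23 len=2 : 58 bb
[2] 0x03->0x18 len=6 : 7d cc 2d 8c 95 02
[3] 0x0f->0x20 len=5 : 60 d1 78 ef 1c
[4] 0x1f->0x07 len=2 : af 60
query mem[0x1a]=0x2d, mem[0x08]=0x60, mem[0x24]=0x1c, mem[0x22]=0x78, mem[0x07]=0xaf

MEM[0x1a,0x08,0x24,0x22,0x07] = 2d 60 1c 78 af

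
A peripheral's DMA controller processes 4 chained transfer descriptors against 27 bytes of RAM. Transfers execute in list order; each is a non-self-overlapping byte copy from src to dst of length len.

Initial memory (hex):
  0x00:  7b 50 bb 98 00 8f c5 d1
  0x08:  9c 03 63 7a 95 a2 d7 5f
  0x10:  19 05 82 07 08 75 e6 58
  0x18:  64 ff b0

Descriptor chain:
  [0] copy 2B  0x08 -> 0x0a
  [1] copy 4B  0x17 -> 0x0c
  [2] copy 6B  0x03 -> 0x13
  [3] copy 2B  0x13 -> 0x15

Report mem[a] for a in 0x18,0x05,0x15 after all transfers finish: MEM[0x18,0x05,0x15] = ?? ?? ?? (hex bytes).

[0] 0x08->0x0a len=2 : 9c 03
[1] 0x17->0x0c len=4 : 58 64 ff b0
[2] 0x03->0x13 len=6 : 98 00 8f c5 d1 9c
[3] 0x13->0x15 len=2 : 98 00
query mem[0x18]=0x9c, mem[0x05]=0x8f, mem[0x15]=0x98

MEM[0x18,0x05,0x15] = 9c 8f 98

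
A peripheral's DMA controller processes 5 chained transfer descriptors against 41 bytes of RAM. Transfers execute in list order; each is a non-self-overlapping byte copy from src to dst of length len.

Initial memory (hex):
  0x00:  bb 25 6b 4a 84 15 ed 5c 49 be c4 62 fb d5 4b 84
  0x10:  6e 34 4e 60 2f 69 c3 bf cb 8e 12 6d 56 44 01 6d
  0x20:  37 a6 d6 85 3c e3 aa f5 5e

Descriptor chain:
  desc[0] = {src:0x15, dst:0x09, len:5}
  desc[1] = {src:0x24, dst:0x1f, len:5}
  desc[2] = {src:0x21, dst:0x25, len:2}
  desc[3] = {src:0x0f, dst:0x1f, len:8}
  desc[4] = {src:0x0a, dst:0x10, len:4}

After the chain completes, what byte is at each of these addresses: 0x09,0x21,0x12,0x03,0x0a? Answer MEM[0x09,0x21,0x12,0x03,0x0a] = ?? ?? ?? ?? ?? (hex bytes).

MEM[0x09,0x21,0x12,0x03,0x0a] = 69 34 cb 4a c3

D0: mem[0x09..0x0d] <- [69 c3 bf cb 8e]
D1: mem[0x1f..0x23] <- [3c e3 aa f5 5e]
D2: mem[0x25..0x26] <- [aa f5]
D3: mem[0x1f..0x26] <- [84 6e 34 4e 60 2f 69 c3]
D4: mem[0x10..0x13] <- [c3 bf cb 8e]
query mem[0x09]=0x69, mem[0x21]=0x34, mem[0x12]=0xcb, mem[0x03]=0x4a, mem[0x0a]=0xc3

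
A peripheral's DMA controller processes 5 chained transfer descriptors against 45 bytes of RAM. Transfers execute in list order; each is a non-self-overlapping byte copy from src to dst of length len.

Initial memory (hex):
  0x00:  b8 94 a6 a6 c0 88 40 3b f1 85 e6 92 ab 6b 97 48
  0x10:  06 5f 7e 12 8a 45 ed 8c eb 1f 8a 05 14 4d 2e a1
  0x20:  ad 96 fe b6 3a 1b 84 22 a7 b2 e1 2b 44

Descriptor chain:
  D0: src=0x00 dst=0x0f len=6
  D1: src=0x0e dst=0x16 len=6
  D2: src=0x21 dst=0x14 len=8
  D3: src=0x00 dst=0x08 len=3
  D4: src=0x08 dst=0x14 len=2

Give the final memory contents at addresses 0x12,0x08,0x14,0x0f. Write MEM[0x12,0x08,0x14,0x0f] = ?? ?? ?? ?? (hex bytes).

MEM[0x12,0x08,0x14,0x0f] = a6 b8 b8 b8

D0: mem[0x0f..0x14] <- [b8 94 a6 a6 c0 88]
D1: mem[0x16..0x1b] <- [97 b8 94 a6 a6 c0]
D2: mem[0x14..0x1b] <- [96 fe b6 3a 1b 84 22 a7]
D3: mem[0x08..0x0a] <- [b8 94 a6]
D4: mem[0x14..0x15] <- [b8 94]
query mem[0x12]=0xa6, mem[0x08]=0xb8, mem[0x14]=0xb8, mem[0x0f]=0xb8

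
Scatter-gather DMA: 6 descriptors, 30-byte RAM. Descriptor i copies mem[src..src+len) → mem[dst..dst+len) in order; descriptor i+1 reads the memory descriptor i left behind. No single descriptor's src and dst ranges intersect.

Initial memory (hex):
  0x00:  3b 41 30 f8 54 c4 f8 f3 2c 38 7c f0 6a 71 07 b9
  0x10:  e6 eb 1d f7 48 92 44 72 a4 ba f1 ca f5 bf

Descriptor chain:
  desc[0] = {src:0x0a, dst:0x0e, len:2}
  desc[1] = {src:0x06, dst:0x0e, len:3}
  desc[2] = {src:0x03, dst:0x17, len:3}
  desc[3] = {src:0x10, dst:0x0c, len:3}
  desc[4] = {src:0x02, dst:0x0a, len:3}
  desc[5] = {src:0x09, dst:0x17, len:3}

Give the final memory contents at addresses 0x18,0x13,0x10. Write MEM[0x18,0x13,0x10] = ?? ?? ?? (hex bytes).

#0 dst[0x0e+2] := {0x7c,0xf0}
#1 dst[0x0e+3] := {0xf8,0xf3,0x2c}
#2 dst[0x17+3] := {0xf8,0x54,0xc4}
#3 dst[0x0c+3] := {0x2c,0xeb,0x1d}
#4 dst[0x0a+3] := {0x30,0xf8,0x54}
#5 dst[0x17+3] := {0x38,0x30,0xf8}
query mem[0x18]=0x30, mem[0x13]=0xf7, mem[0x10]=0x2c

MEM[0x18,0x13,0x10] = 30 f7 2c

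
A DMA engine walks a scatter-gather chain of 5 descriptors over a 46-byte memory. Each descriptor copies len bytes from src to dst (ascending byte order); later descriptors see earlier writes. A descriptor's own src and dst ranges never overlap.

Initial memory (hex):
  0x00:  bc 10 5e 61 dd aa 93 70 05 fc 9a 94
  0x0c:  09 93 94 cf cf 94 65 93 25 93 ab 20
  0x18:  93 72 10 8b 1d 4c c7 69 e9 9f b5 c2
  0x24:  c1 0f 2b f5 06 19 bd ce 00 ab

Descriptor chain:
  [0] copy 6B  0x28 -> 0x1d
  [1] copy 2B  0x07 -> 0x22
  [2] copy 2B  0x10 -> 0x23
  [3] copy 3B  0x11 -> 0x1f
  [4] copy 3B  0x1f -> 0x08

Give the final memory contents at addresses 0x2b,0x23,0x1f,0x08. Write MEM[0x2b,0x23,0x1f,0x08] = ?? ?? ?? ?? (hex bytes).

MEM[0x2b,0x23,0x1f,0x08] = ce cf 94 94

#0 dst[0x1d+6] := {0x06,0x19,0xbd,0xce,0x00,0xab}
#1 dst[0x22+2] := {0x70,0x05}
#2 dst[0x23+2] := {0xcf,0x94}
#3 dst[0x1f+3] := {0x94,0x65,0x93}
#4 dst[0x08+3] := {0x94,0x65,0x93}
query mem[0x2b]=0xce, mem[0x23]=0xcf, mem[0x1f]=0x94, mem[0x08]=0x94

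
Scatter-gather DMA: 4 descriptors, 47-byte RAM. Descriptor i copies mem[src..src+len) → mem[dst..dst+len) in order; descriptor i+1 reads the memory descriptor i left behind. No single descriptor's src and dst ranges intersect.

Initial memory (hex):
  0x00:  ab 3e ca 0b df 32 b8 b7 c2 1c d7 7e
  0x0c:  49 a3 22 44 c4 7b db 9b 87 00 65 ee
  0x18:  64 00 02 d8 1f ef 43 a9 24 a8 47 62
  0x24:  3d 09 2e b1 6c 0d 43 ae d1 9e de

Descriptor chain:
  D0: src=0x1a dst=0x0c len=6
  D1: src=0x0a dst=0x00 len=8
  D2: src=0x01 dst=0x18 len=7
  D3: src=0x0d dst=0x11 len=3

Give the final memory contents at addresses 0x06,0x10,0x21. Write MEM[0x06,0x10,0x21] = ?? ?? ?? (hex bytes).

MEM[0x06,0x10,0x21] = 43 43 a8

  after D0: wrote 6B at 0x0c = 02d81fef43a9
  after D1: wrote 8B at 0x00 = d77e02d81fef43a9
  after D2: wrote 7B at 0x18 = 7e02d81fef43a9
  after D3: wrote 3B at 0x11 = d81fef
query mem[0x06]=0x43, mem[0x10]=0x43, mem[0x21]=0xa8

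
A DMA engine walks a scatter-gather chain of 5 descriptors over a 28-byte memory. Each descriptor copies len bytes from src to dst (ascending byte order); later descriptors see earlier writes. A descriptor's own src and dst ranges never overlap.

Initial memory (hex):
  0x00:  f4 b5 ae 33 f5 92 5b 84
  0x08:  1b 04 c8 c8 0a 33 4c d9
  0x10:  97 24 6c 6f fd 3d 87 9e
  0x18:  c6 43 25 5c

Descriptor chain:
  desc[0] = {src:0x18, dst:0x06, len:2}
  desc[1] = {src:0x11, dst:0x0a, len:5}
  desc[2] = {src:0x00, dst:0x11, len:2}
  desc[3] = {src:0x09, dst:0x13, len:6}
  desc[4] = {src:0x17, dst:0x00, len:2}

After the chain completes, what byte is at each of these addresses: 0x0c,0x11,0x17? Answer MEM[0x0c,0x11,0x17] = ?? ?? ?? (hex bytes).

MEM[0x0c,0x11,0x17] = 6f f4 fd

D0: mem[0x06..0x07] <- [c6 43]
D1: mem[0x0a..0x0e] <- [24 6c 6f fd 3d]
D2: mem[0x11..0x12] <- [f4 b5]
D3: mem[0x13..0x18] <- [04 24 6c 6f fd 3d]
D4: mem[0x00..0x01] <- [fd 3d]
query mem[0x0c]=0x6f, mem[0x11]=0xf4, mem[0x17]=0xfd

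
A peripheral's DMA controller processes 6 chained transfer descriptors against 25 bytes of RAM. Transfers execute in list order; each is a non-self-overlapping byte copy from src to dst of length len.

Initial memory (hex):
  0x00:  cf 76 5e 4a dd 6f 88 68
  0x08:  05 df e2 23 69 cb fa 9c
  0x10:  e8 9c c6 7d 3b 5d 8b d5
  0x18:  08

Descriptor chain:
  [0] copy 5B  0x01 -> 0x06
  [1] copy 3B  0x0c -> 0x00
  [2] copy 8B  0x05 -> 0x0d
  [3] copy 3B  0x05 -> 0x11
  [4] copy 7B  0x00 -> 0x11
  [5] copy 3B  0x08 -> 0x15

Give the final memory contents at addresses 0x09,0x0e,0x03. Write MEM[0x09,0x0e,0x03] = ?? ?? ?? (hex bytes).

MEM[0x09,0x0e,0x03] = dd 76 4a

#0 dst[0x06+5] := {0x76,0x5e,0x4a,0xdd,0x6f}
#1 dst[0x00+3] := {0x69,0xcb,0xfa}
#2 dst[0x0d+8] := {0x6f,0x76,0x5e,0x4a,0xdd,0x6f,0x23,0x69}
#3 dst[0x11+3] := {0x6f,0x76,0x5e}
#4 dst[0x11+7] := {0x69,0xcb,0xfa,0x4a,0xdd,0x6f,0x76}
#5 dst[0x15+3] := {0x4a,0xdd,0x6f}
query mem[0x09]=0xdd, mem[0x0e]=0x76, mem[0x03]=0x4a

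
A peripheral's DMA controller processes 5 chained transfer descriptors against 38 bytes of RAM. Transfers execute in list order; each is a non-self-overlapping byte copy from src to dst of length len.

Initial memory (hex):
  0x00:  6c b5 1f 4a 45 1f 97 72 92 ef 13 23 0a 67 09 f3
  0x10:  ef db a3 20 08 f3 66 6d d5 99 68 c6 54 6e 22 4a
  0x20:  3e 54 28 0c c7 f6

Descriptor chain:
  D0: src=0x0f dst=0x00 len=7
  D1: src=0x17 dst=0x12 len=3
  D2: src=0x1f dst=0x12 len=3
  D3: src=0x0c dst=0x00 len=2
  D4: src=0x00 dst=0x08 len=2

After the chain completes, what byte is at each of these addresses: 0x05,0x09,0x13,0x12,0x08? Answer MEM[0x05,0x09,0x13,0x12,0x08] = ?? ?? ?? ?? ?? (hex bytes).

MEM[0x05,0x09,0x13,0x12,0x08] = 08 67 3e 4a 0a

#0 dst[0x00+7] := {0xf3,0xef,0xdb,0xa3,0x20,0x08,0xf3}
#1 dst[0x12+3] := {0x6d,0xd5,0x99}
#2 dst[0x12+3] := {0x4a,0x3e,0x54}
#3 dst[0x00+2] := {0x0a,0x67}
#4 dst[0x08+2] := {0x0a,0x67}
query mem[0x05]=0x08, mem[0x09]=0x67, mem[0x13]=0x3e, mem[0x12]=0x4a, mem[0x08]=0x0a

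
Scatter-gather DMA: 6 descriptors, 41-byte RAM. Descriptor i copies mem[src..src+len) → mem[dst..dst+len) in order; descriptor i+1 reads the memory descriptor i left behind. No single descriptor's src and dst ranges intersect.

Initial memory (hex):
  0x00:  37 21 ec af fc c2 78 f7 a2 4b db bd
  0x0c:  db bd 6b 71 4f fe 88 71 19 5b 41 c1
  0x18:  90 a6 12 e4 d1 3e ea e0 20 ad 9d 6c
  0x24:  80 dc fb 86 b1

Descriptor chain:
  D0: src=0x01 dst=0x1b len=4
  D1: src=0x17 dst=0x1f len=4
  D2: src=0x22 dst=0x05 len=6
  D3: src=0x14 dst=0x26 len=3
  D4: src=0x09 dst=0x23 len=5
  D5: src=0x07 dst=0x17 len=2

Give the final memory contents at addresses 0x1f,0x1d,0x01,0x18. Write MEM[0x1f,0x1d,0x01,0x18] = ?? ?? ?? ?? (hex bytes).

MEM[0x1f,0x1d,0x01,0x18] = c1 af 21 dc

[0] 0x01->0x1b len=4 : 21 ec af fc
[1] 0x17->0x1f len=4 : c1 90 a6 12
[2] 0x22->0x05 len=6 : 12 6c 80 dc fb 86
[3] 0x14->0x26 len=3 : 19 5b 41
[4] 0x09->0x23 len=5 : fb 86 bd db bd
[5] 0x07->0x17 len=2 : 80 dc
query mem[0x1f]=0xc1, mem[0x1d]=0xaf, mem[0x01]=0x21, mem[0x18]=0xdc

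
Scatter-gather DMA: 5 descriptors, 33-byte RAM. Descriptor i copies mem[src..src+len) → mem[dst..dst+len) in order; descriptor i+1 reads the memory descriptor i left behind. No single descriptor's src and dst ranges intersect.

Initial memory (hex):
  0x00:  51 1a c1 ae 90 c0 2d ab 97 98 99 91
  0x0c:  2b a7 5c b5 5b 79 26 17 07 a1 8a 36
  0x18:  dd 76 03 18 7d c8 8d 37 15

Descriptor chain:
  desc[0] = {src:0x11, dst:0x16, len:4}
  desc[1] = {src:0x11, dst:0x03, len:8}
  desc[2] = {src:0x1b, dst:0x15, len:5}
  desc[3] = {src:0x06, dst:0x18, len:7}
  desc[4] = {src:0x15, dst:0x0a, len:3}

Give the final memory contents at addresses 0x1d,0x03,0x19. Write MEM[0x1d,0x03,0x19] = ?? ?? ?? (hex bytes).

MEM[0x1d,0x03,0x19] = 91 79 a1

[0] 0x11->0x16 len=4 : 79 26 17 07
[1] 0x11->0x03 len=8 : 79 26 17 07 a1 79 26 17
[2] 0x1b->0x15 len=5 : 18 7d c8 8d 37
[3] 0x06->0x18 len=7 : 07 a1 79 26 17 91 2b
[4] 0x15->0x0a len=3 : 18 7d c8
query mem[0x1d]=0x91, mem[0x03]=0x79, mem[0x19]=0xa1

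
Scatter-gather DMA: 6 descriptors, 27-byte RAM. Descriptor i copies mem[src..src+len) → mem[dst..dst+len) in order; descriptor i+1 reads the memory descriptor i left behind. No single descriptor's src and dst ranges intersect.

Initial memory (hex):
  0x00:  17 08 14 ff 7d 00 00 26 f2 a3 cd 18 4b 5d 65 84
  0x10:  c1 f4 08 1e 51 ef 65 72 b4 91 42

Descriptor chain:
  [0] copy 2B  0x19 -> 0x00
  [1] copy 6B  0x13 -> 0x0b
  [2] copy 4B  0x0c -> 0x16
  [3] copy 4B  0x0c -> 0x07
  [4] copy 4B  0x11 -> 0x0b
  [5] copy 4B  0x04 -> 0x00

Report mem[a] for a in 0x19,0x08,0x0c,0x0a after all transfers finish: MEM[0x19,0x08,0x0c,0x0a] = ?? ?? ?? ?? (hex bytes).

MEM[0x19,0x08,0x0c,0x0a] = 72 ef 08 72

[0] 0x19->0x00 len=2 : 91 42
[1] 0x13->0x0b len=6 : 1e 51 ef 65 72 b4
[2] 0x0c->0x16 len=4 : 51 ef 65 72
[3] 0x0c->0x07 len=4 : 51 ef 65 72
[4] 0x11->0x0b len=4 : f4 08 1e 51
[5] 0x04->0x00 len=4 : 7d 00 00 51
query mem[0x19]=0x72, mem[0x08]=0xef, mem[0x0c]=0x08, mem[0x0a]=0x72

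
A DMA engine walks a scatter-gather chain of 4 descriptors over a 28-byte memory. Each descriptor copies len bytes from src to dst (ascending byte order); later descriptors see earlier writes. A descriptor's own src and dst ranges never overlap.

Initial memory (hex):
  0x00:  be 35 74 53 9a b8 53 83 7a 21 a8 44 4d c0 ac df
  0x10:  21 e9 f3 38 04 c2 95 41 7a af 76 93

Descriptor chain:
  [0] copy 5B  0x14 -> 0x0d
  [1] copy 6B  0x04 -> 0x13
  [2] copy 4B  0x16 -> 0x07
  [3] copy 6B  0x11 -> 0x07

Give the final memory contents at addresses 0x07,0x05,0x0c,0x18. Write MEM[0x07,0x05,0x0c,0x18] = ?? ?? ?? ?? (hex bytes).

[0] 0x14->0x0d len=5 : 04 c2 95 41 7a
[1] 0x04->0x13 len=6 : 9a b8 53 83 7a 21
[2] 0x16->0x07 len=4 : 83 7a 21 af
[3] 0x11->0x07 len=6 : 7a f3 9a b8 53 83
query mem[0x07]=0x7a, mem[0x05]=0xb8, mem[0x0c]=0x83, mem[0x18]=0x21

MEM[0x07,0x05,0x0c,0x18] = 7a b8 83 21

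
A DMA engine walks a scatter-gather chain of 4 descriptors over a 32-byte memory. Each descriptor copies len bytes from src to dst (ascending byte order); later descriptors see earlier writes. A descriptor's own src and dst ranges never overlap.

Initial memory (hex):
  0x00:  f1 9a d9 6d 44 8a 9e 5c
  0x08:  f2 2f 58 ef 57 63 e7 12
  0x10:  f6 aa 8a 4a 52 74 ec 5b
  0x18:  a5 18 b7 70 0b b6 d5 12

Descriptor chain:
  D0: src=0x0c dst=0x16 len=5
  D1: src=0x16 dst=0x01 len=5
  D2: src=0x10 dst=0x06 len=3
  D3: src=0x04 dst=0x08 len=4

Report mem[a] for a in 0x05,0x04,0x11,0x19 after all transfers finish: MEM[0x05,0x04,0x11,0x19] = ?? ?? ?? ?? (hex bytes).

D0: mem[0x16..0x1a] <- [57 63 e7 12 f6]
D1: mem[0x01..0x05] <- [57 63 e7 12 f6]
D2: mem[0x06..0x08] <- [f6 aa 8a]
D3: mem[0x08..0x0b] <- [12 f6 f6 aa]
query mem[0x05]=0xf6, mem[0x04]=0x12, mem[0x11]=0xaa, mem[0x19]=0x12

MEM[0x05,0x04,0x11,0x19] = f6 12 aa 12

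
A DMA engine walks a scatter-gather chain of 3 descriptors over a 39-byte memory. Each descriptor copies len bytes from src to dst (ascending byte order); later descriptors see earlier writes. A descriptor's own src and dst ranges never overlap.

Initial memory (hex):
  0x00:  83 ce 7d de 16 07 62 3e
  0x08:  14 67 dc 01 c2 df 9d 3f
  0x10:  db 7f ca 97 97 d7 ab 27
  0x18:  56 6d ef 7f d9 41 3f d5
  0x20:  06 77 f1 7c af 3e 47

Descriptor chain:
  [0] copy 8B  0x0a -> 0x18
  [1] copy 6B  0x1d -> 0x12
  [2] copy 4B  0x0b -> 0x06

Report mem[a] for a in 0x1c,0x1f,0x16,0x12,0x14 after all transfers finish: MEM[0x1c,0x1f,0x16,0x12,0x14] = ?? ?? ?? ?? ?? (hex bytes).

D0: mem[0x18..0x1f] <- [dc 01 c2 df 9d 3f db 7f]
D1: mem[0x12..0x17] <- [3f db 7f 06 77 f1]
D2: mem[0x06..0x09] <- [01 c2 df 9d]
query mem[0x1c]=0x9d, mem[0x1f]=0x7f, mem[0x16]=0x77, mem[0x12]=0x3f, mem[0x14]=0x7f

MEM[0x1c,0x1f,0x16,0x12,0x14] = 9d 7f 77 3f 7f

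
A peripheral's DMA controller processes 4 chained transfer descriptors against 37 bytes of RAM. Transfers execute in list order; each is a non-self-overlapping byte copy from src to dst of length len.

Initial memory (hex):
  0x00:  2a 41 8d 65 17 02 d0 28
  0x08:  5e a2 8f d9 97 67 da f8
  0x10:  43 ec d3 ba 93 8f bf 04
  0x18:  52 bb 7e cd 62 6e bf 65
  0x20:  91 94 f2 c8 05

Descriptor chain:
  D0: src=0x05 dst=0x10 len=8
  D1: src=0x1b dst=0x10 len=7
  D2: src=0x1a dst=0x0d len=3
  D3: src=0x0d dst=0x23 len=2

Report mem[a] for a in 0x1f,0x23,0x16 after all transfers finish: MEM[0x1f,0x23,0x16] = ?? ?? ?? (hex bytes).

[0] 0x05->0x10 len=8 : 02 d0 28 5e a2 8f d9 97
[1] 0x1b->0x10 len=7 : cd 62 6e bf 65 91 94
[2] 0x1a->0x0d len=3 : 7e cd 62
[3] 0x0d->0x23 len=2 : 7e cd
query mem[0x1f]=0x65, mem[0x23]=0x7e, mem[0x16]=0x94

MEM[0x1f,0x23,0x16] = 65 7e 94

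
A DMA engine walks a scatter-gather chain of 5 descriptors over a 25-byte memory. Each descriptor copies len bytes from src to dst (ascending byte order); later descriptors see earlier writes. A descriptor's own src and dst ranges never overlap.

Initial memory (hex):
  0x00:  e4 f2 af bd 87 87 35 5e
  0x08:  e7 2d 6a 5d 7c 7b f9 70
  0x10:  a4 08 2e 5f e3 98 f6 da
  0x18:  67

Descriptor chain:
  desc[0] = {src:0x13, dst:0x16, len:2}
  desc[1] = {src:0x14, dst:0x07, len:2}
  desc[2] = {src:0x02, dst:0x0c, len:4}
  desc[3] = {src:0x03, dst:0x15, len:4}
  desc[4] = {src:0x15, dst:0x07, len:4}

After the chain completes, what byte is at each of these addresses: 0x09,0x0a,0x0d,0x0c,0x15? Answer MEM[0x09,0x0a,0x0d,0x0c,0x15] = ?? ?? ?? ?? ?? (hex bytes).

D0: mem[0x16..0x17] <- [5f e3]
D1: mem[0x07..0x08] <- [e3 98]
D2: mem[0x0c..0x0f] <- [af bd 87 87]
D3: mem[0x15..0x18] <- [bd 87 87 35]
D4: mem[0x07..0x0a] <- [bd 87 87 35]
query mem[0x09]=0x87, mem[0x0a]=0x35, mem[0x0d]=0xbd, mem[0x0c]=0xaf, mem[0x15]=0xbd

MEM[0x09,0x0a,0x0d,0x0c,0x15] = 87 35 bd af bd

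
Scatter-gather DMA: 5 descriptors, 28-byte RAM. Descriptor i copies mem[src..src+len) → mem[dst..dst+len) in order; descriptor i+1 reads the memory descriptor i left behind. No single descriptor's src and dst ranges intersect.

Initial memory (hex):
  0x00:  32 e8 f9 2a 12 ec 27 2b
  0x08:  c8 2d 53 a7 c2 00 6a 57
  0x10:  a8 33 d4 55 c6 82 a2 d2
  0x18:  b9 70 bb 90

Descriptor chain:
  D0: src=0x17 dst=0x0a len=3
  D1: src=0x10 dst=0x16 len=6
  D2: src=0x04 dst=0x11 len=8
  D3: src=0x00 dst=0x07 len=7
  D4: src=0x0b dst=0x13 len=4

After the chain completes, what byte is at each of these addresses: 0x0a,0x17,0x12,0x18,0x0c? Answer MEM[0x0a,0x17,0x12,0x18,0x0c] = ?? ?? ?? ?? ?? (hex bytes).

[0] 0x17->0x0a len=3 : d2 b9 70
[1] 0x10->0x16 len=6 : a8 33 d4 55 c6 82
[2] 0x04->0x11 len=8 : 12 ec 27 2b c8 2d d2 b9
[3] 0x00->0x07 len=7 : 32 e8 f9 2a 12 ec 27
[4] 0x0b->0x13 len=4 : 12 ec 27 6a
query mem[0x0a]=0x2a, mem[0x17]=0xd2, mem[0x12]=0xec, mem[0x18]=0xb9, mem[0x0c]=0xec

MEM[0x0a,0x17,0x12,0x18,0x0c] = 2a d2 ec b9 ec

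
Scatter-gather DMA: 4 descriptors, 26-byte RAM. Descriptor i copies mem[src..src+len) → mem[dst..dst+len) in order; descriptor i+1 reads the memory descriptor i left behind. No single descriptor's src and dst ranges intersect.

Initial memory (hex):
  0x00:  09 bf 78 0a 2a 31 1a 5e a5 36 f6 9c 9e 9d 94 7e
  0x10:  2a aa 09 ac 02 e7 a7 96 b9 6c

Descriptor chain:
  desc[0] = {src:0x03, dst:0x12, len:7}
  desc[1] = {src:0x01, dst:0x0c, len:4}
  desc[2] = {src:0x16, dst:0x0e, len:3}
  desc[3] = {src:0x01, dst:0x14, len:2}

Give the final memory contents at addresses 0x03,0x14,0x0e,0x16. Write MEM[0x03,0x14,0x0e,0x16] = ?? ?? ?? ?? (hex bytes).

MEM[0x03,0x14,0x0e,0x16] = 0a bf 5e 5e

D0: mem[0x12..0x18] <- [0a 2a 31 1a 5e a5 36]
D1: mem[0x0c..0x0f] <- [bf 78 0a 2a]
D2: mem[0x0e..0x10] <- [5e a5 36]
D3: mem[0x14..0x15] <- [bf 78]
query mem[0x03]=0x0a, mem[0x14]=0xbf, mem[0x0e]=0x5e, mem[0x16]=0x5e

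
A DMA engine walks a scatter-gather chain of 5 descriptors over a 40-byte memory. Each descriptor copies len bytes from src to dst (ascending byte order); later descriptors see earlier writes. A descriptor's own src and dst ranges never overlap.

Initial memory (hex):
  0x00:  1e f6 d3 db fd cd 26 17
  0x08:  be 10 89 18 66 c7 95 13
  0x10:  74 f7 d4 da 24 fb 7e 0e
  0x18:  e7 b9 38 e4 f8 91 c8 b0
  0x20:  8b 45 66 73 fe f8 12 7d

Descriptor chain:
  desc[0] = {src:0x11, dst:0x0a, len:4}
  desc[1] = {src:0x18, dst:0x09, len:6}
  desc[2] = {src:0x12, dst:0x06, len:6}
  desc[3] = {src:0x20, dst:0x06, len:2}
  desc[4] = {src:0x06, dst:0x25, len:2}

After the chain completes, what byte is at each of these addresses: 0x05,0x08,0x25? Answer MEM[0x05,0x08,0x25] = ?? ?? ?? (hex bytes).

[0] 0x11->0x0a len=4 : f7 d4 da 24
[1] 0x18->0x09 len=6 : e7 b9 38 e4 f8 91
[2] 0x12->0x06 len=6 : d4 da 24 fb 7e 0e
[3] 0x20->0x06 len=2 : 8b 45
[4] 0x06->0x25 len=2 : 8b 45
query mem[0x05]=0xcd, mem[0x08]=0x24, mem[0x25]=0x8b

MEM[0x05,0x08,0x25] = cd 24 8b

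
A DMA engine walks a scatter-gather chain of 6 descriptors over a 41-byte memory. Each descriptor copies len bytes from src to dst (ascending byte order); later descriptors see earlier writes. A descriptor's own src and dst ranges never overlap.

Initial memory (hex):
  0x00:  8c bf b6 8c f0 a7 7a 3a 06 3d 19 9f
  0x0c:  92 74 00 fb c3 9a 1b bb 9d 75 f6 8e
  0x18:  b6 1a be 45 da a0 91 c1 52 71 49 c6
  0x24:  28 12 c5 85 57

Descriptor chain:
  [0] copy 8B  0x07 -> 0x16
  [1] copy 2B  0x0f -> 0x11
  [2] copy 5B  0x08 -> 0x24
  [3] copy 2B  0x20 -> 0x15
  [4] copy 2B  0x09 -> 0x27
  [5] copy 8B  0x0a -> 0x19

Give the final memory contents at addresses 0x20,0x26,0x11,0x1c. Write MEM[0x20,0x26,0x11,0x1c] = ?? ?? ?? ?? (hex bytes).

  after D0: wrote 8B at 0x16 = 3a063d199f927400
  after D1: wrote 2B at 0x11 = fbc3
  after D2: wrote 5B at 0x24 = 063d199f92
  after D3: wrote 2B at 0x15 = 5271
  after D4: wrote 2B at 0x27 = 3d19
  after D5: wrote 8B at 0x19 = 199f927400fbc3fb
query mem[0x20]=0xfb, mem[0x26]=0x19, mem[0x11]=0xfb, mem[0x1c]=0x74

MEM[0x20,0x26,0x11,0x1c] = fb 19 fb 74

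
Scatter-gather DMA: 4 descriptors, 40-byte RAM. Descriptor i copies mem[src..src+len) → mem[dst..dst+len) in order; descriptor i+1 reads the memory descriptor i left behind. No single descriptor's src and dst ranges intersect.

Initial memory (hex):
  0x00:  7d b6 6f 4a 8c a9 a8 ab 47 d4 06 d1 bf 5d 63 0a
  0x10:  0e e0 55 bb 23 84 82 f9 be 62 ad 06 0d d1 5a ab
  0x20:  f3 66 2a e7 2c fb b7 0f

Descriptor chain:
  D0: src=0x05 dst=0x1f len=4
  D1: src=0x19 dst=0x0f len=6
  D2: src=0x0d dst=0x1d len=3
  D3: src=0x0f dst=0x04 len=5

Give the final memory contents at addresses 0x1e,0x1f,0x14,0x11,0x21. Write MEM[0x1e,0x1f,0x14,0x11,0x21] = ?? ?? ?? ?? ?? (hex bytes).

#0 dst[0x1f+4] := {0xa9,0xa8,0xab,0x47}
#1 dst[0x0f+6] := {0x62,0xad,0x06,0x0d,0xd1,0x5a}
#2 dst[0x1d+3] := {0x5d,0x63,0x62}
#3 dst[0x04+5] := {0x62,0xad,0x06,0x0d,0xd1}
query mem[0x1e]=0x63, mem[0x1f]=0x62, mem[0x14]=0x5a, mem[0x11]=0x06, mem[0x21]=0xab

MEM[0x1e,0x1f,0x14,0x11,0x21] = 63 62 5a 06 ab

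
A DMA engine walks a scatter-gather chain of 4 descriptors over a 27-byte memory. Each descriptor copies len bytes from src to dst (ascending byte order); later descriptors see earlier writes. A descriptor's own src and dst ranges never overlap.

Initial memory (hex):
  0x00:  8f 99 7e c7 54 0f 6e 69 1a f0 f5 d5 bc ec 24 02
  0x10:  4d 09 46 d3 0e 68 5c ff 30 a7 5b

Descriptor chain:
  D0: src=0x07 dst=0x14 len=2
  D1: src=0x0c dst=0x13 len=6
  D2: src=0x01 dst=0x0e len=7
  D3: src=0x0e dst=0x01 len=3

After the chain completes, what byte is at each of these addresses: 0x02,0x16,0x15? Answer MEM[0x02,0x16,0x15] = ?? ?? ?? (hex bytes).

#0 dst[0x14+2] := {0x69,0x1a}
#1 dst[0x13+6] := {0xbc,0xec,0x24,0x02,0x4d,0x09}
#2 dst[0x0e+7] := {0x99,0x7e,0xc7,0x54,0x0f,0x6e,0x69}
#3 dst[0x01+3] := {0x99,0x7e,0xc7}
query mem[0x02]=0x7e, mem[0x16]=0x02, mem[0x15]=0x24

MEM[0x02,0x16,0x15] = 7e 02 24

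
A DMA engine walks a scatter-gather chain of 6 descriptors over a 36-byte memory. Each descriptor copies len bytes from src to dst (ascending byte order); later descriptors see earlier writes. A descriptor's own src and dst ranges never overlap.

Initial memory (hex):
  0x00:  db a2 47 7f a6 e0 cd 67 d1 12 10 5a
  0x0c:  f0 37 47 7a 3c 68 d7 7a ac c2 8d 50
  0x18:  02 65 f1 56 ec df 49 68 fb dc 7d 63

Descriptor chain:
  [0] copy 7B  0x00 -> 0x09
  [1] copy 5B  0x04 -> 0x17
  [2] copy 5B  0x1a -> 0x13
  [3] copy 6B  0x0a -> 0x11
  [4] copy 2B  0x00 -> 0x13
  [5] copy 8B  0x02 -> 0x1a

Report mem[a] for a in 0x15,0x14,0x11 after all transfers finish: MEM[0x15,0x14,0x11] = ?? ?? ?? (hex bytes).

MEM[0x15,0x14,0x11] = e0 a2 a2

#0 dst[0x09+7] := {0xdb,0xa2,0x47,0x7f,0xa6,0xe0,0xcd}
#1 dst[0x17+5] := {0xa6,0xe0,0xcd,0x67,0xd1}
#2 dst[0x13+5] := {0x67,0xd1,0xec,0xdf,0x49}
#3 dst[0x11+6] := {0xa2,0x47,0x7f,0xa6,0xe0,0xcd}
#4 dst[0x13+2] := {0xdb,0xa2}
#5 dst[0x1a+8] := {0x47,0x7f,0xa6,0xe0,0xcd,0x67,0xd1,0xdb}
query mem[0x15]=0xe0, mem[0x14]=0xa2, mem[0x11]=0xa2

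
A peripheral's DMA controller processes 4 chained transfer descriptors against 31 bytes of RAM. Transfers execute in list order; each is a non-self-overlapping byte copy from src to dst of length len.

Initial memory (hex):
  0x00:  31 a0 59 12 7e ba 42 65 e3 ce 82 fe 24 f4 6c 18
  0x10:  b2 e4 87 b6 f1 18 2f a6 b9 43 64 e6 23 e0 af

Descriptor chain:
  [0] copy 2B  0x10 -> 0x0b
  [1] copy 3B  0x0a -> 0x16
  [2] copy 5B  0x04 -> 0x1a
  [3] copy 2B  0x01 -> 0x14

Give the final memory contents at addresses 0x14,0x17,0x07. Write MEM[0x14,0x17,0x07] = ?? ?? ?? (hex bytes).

[0] 0x10->0x0b len=2 : b2 e4
[1] 0x0a->0x16 len=3 : 82 b2 e4
[2] 0x04->0x1a len=5 : 7e ba 42 65 e3
[3] 0x01->0x14 len=2 : a0 59
query mem[0x14]=0xa0, mem[0x17]=0xb2, mem[0x07]=0x65

MEM[0x14,0x17,0x07] = a0 b2 65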